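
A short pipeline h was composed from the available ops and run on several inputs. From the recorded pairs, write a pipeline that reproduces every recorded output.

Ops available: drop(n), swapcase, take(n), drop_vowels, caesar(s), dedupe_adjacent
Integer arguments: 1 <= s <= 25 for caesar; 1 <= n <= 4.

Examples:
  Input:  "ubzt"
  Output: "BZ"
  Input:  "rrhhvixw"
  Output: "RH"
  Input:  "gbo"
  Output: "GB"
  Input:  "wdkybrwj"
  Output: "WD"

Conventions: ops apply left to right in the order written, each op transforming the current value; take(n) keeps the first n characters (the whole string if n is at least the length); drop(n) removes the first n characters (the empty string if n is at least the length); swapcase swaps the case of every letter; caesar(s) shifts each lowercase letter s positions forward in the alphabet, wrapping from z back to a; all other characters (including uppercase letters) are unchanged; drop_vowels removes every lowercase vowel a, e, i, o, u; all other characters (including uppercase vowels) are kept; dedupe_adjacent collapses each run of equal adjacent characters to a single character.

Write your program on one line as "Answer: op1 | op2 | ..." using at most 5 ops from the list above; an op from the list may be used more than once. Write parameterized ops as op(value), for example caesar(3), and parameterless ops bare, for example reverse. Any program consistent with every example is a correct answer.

drop_vowels | swapcase | dedupe_adjacent | take(2)

Check, running the answer program on each example:
  "ubzt" -> "bzt" -> "BZT" -> "BZT" -> "BZ"
  "rrhhvixw" -> "rrhhvxw" -> "RRHHVXW" -> "RHVXW" -> "RH"
  "gbo" -> "gb" -> "GB" -> "GB" -> "GB"
  "wdkybrwj" -> "wdkybrwj" -> "WDKYBRWJ" -> "WDKYBRWJ" -> "WD"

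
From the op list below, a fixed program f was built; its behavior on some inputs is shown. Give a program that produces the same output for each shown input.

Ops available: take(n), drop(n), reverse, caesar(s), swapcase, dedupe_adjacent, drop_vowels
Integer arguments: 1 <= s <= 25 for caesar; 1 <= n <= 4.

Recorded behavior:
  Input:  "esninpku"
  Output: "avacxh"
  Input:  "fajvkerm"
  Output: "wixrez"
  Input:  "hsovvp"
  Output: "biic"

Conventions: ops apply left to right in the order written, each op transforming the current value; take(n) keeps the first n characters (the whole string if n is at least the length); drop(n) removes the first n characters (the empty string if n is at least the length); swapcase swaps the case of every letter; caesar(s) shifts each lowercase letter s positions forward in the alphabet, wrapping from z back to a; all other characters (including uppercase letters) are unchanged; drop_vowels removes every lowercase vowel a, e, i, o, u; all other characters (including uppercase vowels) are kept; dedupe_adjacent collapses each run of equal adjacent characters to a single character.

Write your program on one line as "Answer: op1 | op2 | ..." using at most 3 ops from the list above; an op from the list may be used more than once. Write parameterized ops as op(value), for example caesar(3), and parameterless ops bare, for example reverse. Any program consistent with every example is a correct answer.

drop(2) | caesar(21) | caesar(18)

Check, running the answer program on each example:
  "esninpku" -> "ninpku" -> "idikfp" -> "avacxh"
  "fajvkerm" -> "jvkerm" -> "eqfzmh" -> "wixrez"
  "hsovvp" -> "ovvp" -> "jqqk" -> "biic"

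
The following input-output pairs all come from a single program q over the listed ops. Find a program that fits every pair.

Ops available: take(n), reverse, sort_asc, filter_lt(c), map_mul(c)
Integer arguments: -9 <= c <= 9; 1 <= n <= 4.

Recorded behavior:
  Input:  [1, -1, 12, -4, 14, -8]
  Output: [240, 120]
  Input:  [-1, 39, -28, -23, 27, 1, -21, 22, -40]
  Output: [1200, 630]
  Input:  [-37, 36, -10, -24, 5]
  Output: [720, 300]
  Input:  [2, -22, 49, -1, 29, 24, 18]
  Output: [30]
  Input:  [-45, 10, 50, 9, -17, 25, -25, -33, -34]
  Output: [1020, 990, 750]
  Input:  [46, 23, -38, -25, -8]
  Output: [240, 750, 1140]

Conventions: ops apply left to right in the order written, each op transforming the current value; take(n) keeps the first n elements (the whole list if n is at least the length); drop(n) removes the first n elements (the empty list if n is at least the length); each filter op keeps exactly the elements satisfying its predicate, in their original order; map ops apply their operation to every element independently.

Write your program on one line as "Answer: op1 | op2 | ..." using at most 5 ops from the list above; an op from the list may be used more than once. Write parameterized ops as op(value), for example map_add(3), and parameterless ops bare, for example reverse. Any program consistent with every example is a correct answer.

reverse | map_mul(5) | take(4) | filter_lt(-1) | map_mul(-6)

Check, running the answer program on each example:
  [1, -1, 12, -4, 14, -8] -> [-8, 14, -4, 12, -1, 1] -> [-40, 70, -20, 60, -5, 5] -> [-40, 70, -20, 60] -> [-40, -20] -> [240, 120]
  [-1, 39, -28, -23, 27, 1, -21, 22, -40] -> [-40, 22, -21, 1, 27, -23, -28, 39, -1] -> [-200, 110, -105, 5, 135, -115, -140, 195, -5] -> [-200, 110, -105, 5] -> [-200, -105] -> [1200, 630]
  [-37, 36, -10, -24, 5] -> [5, -24, -10, 36, -37] -> [25, -120, -50, 180, -185] -> [25, -120, -50, 180] -> [-120, -50] -> [720, 300]
  [2, -22, 49, -1, 29, 24, 18] -> [18, 24, 29, -1, 49, -22, 2] -> [90, 120, 145, -5, 245, -110, 10] -> [90, 120, 145, -5] -> [-5] -> [30]
  [-45, 10, 50, 9, -17, 25, -25, -33, -34] -> [-34, -33, -25, 25, -17, 9, 50, 10, -45] -> [-170, -165, -125, 125, -85, 45, 250, 50, -225] -> [-170, -165, -125, 125] -> [-170, -165, -125] -> [1020, 990, 750]
  [46, 23, -38, -25, -8] -> [-8, -25, -38, 23, 46] -> [-40, -125, -190, 115, 230] -> [-40, -125, -190, 115] -> [-40, -125, -190] -> [240, 750, 1140]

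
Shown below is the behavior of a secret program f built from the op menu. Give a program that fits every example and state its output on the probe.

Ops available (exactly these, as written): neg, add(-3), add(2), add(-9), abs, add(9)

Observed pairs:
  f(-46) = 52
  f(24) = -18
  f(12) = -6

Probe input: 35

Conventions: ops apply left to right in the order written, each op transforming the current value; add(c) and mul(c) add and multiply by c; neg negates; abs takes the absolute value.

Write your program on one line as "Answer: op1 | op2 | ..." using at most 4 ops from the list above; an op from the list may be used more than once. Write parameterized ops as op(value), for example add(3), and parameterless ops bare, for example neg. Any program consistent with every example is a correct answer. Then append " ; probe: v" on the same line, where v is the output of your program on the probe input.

neg | add(-3) | add(9) ; probe: -29

Check, running the answer program on each example:
  -46 -> 46 -> 43 -> 52
  24 -> -24 -> -27 -> -18
  12 -> -12 -> -15 -> -6
  probe: 35 -> -35 -> -38 -> -29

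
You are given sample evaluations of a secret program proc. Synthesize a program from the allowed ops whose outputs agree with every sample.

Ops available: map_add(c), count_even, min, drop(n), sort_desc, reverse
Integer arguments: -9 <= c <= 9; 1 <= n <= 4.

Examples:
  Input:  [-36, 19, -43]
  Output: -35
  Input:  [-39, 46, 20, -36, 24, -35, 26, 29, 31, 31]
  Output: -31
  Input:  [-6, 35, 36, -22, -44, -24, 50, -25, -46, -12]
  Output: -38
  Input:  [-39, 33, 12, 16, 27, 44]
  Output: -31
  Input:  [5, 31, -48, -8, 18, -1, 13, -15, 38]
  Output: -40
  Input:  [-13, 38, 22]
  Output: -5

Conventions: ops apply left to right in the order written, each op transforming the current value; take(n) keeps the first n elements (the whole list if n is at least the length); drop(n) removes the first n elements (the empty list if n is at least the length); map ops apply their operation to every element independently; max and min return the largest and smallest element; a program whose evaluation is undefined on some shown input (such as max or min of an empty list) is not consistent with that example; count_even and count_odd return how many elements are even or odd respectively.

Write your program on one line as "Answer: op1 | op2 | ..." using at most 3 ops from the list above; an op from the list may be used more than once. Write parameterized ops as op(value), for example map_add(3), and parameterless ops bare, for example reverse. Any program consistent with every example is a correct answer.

map_add(8) | min

Check, running the answer program on each example:
  [-36, 19, -43] -> [-28, 27, -35] -> -35
  [-39, 46, 20, -36, 24, -35, 26, 29, 31, 31] -> [-31, 54, 28, -28, 32, -27, 34, 37, 39, 39] -> -31
  [-6, 35, 36, -22, -44, -24, 50, -25, -46, -12] -> [2, 43, 44, -14, -36, -16, 58, -17, -38, -4] -> -38
  [-39, 33, 12, 16, 27, 44] -> [-31, 41, 20, 24, 35, 52] -> -31
  [5, 31, -48, -8, 18, -1, 13, -15, 38] -> [13, 39, -40, 0, 26, 7, 21, -7, 46] -> -40
  [-13, 38, 22] -> [-5, 46, 30] -> -5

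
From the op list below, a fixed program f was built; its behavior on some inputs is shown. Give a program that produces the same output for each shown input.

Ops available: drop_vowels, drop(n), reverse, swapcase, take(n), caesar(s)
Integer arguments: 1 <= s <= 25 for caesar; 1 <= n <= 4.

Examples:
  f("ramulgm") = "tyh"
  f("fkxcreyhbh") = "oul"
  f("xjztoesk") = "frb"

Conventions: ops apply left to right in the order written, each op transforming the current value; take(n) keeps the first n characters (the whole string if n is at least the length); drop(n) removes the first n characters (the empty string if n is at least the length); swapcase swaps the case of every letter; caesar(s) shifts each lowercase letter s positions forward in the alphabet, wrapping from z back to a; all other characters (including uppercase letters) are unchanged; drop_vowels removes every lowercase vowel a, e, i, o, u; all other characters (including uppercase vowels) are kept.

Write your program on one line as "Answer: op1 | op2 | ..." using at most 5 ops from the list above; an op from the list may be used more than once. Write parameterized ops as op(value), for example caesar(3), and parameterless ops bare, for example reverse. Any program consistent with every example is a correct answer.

reverse | caesar(15) | drop(1) | caesar(24) | take(3)

Check, running the answer program on each example:
  "ramulgm" -> "mglumar" -> "bvajbpg" -> "vajbpg" -> "tyhzne" -> "tyh"
  "fkxcreyhbh" -> "hbhyercxkf" -> "wqwntgrmzu" -> "qwntgrmzu" -> "oulrepkxs" -> "oul"
  "xjztoesk" -> "kseotzjx" -> "zhtdioym" -> "htdioym" -> "frbgmwk" -> "frb"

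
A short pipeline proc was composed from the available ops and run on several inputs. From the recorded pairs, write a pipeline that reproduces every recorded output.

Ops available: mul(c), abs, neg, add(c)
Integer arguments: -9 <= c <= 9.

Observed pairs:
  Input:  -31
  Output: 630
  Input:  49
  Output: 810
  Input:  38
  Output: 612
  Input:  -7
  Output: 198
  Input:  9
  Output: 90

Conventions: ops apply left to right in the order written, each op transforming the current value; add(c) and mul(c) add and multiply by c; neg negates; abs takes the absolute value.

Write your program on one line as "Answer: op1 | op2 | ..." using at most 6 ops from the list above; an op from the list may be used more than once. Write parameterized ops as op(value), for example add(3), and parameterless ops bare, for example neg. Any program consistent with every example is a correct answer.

add(-4) | mul(-6) | neg | mul(3) | abs

Check, running the answer program on each example:
  -31 -> -35 -> 210 -> -210 -> -630 -> 630
  49 -> 45 -> -270 -> 270 -> 810 -> 810
  38 -> 34 -> -204 -> 204 -> 612 -> 612
  -7 -> -11 -> 66 -> -66 -> -198 -> 198
  9 -> 5 -> -30 -> 30 -> 90 -> 90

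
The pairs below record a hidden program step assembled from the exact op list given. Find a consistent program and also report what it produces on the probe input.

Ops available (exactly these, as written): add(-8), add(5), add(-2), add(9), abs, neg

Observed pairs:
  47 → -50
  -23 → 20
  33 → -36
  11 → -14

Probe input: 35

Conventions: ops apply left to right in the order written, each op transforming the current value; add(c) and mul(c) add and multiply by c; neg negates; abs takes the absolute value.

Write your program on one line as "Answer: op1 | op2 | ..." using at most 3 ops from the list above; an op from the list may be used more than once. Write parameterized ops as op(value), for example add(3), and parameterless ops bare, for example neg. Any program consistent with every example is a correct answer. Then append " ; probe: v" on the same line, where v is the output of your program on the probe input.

neg | add(-8) | add(5) ; probe: -38

Check, running the answer program on each example:
  47 -> -47 -> -55 -> -50
  -23 -> 23 -> 15 -> 20
  33 -> -33 -> -41 -> -36
  11 -> -11 -> -19 -> -14
  probe: 35 -> -35 -> -43 -> -38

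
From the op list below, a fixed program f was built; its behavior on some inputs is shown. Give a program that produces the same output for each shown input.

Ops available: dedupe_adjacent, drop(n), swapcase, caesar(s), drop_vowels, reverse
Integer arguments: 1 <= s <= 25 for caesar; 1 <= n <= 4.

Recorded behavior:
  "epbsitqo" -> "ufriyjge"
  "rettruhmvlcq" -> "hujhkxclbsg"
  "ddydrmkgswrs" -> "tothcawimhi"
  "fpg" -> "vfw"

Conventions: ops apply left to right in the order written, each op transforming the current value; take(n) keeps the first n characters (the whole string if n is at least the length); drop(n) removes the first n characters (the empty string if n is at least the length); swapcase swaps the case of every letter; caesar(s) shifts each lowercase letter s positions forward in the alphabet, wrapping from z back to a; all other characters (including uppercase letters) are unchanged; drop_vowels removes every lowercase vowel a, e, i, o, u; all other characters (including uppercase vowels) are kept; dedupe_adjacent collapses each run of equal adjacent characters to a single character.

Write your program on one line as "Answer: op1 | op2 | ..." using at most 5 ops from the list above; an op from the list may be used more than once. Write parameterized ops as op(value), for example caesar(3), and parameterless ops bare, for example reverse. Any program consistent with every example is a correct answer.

reverse | dedupe_adjacent | reverse | caesar(11) | caesar(5)

Check, running the answer program on each example:
  "epbsitqo" -> "oqtisbpe" -> "oqtisbpe" -> "epbsitqo" -> "pamdtebz" -> "ufriyjge"
  "rettruhmvlcq" -> "qclvmhurtter" -> "qclvmhurter" -> "retruhmvlcq" -> "cpecfsxgwnb" -> "hujhkxclbsg"
  "ddydrmkgswrs" -> "srwsgkmrdydd" -> "srwsgkmrdyd" -> "dydrmkgswrs" -> "ojocxvrdhcd" -> "tothcawimhi"
  "fpg" -> "gpf" -> "gpf" -> "fpg" -> "qar" -> "vfw"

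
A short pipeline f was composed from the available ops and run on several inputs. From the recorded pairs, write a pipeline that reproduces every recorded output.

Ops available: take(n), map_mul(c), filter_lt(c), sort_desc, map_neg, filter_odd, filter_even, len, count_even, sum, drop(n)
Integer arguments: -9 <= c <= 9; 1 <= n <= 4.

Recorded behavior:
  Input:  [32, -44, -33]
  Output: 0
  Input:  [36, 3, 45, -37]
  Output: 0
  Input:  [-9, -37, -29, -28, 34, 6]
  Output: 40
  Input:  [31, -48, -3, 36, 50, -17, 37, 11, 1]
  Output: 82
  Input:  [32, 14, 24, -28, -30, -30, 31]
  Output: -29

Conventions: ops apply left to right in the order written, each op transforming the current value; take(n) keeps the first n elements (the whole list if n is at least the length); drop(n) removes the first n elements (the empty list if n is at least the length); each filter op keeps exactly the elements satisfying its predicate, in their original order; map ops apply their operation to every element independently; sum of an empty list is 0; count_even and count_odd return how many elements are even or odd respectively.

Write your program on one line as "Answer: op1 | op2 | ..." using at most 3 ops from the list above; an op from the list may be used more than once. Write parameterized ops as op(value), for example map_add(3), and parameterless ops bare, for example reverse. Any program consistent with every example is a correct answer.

drop(4) | sum

Check, running the answer program on each example:
  [32, -44, -33] -> [] -> 0
  [36, 3, 45, -37] -> [] -> 0
  [-9, -37, -29, -28, 34, 6] -> [34, 6] -> 40
  [31, -48, -3, 36, 50, -17, 37, 11, 1] -> [50, -17, 37, 11, 1] -> 82
  [32, 14, 24, -28, -30, -30, 31] -> [-30, -30, 31] -> -29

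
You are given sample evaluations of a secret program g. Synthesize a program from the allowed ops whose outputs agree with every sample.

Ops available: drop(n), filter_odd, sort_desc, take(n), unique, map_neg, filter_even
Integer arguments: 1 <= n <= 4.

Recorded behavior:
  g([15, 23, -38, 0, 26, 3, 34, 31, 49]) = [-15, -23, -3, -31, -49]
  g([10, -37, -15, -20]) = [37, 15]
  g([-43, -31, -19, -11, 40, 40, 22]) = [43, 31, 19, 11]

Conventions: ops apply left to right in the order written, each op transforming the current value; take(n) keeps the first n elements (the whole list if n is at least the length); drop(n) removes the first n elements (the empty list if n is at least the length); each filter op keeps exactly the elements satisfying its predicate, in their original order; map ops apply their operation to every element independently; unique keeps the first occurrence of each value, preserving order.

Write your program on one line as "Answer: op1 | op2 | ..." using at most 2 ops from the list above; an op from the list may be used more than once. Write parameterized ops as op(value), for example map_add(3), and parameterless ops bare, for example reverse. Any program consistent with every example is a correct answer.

filter_odd | map_neg

Check, running the answer program on each example:
  [15, 23, -38, 0, 26, 3, 34, 31, 49] -> [15, 23, 3, 31, 49] -> [-15, -23, -3, -31, -49]
  [10, -37, -15, -20] -> [-37, -15] -> [37, 15]
  [-43, -31, -19, -11, 40, 40, 22] -> [-43, -31, -19, -11] -> [43, 31, 19, 11]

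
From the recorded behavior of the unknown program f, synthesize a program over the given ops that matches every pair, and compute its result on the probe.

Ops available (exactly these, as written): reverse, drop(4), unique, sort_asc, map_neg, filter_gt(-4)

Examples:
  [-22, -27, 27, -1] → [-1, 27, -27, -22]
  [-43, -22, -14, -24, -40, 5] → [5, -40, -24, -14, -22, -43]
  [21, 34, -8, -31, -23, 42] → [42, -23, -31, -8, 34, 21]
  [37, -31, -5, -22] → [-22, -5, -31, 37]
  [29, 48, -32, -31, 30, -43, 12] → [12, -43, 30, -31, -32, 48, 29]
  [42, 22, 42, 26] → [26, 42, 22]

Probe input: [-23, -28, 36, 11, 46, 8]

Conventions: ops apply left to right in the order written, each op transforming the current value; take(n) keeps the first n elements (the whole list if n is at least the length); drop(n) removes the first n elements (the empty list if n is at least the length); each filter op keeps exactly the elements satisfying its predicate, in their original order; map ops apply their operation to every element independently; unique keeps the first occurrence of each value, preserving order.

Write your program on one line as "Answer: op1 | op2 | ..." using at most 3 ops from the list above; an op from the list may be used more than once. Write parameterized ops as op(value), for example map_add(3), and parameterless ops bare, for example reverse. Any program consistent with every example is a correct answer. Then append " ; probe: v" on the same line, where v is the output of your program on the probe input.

reverse | unique ; probe: [8, 46, 11, 36, -28, -23]

Check, running the answer program on each example:
  [-22, -27, 27, -1] -> [-1, 27, -27, -22] -> [-1, 27, -27, -22]
  [-43, -22, -14, -24, -40, 5] -> [5, -40, -24, -14, -22, -43] -> [5, -40, -24, -14, -22, -43]
  [21, 34, -8, -31, -23, 42] -> [42, -23, -31, -8, 34, 21] -> [42, -23, -31, -8, 34, 21]
  [37, -31, -5, -22] -> [-22, -5, -31, 37] -> [-22, -5, -31, 37]
  [29, 48, -32, -31, 30, -43, 12] -> [12, -43, 30, -31, -32, 48, 29] -> [12, -43, 30, -31, -32, 48, 29]
  [42, 22, 42, 26] -> [26, 42, 22, 42] -> [26, 42, 22]
  probe: [-23, -28, 36, 11, 46, 8] -> [8, 46, 11, 36, -28, -23] -> [8, 46, 11, 36, -28, -23]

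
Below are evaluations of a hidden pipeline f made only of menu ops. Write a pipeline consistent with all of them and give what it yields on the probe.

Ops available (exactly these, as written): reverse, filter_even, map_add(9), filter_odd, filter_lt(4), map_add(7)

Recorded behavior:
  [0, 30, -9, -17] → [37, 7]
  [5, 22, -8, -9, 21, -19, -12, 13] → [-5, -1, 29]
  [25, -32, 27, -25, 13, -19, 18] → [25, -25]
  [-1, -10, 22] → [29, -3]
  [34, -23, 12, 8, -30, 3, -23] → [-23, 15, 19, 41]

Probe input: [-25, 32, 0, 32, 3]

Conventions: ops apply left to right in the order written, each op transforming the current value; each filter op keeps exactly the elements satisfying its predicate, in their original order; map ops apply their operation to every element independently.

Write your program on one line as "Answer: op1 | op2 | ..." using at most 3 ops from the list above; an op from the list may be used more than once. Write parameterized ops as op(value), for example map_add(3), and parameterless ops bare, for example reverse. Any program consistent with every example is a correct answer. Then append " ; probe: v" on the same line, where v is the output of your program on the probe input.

reverse | filter_even | map_add(7) ; probe: [39, 7, 39]

Check, running the answer program on each example:
  [0, 30, -9, -17] -> [-17, -9, 30, 0] -> [30, 0] -> [37, 7]
  [5, 22, -8, -9, 21, -19, -12, 13] -> [13, -12, -19, 21, -9, -8, 22, 5] -> [-12, -8, 22] -> [-5, -1, 29]
  [25, -32, 27, -25, 13, -19, 18] -> [18, -19, 13, -25, 27, -32, 25] -> [18, -32] -> [25, -25]
  [-1, -10, 22] -> [22, -10, -1] -> [22, -10] -> [29, -3]
  [34, -23, 12, 8, -30, 3, -23] -> [-23, 3, -30, 8, 12, -23, 34] -> [-30, 8, 12, 34] -> [-23, 15, 19, 41]
  probe: [-25, 32, 0, 32, 3] -> [3, 32, 0, 32, -25] -> [32, 0, 32] -> [39, 7, 39]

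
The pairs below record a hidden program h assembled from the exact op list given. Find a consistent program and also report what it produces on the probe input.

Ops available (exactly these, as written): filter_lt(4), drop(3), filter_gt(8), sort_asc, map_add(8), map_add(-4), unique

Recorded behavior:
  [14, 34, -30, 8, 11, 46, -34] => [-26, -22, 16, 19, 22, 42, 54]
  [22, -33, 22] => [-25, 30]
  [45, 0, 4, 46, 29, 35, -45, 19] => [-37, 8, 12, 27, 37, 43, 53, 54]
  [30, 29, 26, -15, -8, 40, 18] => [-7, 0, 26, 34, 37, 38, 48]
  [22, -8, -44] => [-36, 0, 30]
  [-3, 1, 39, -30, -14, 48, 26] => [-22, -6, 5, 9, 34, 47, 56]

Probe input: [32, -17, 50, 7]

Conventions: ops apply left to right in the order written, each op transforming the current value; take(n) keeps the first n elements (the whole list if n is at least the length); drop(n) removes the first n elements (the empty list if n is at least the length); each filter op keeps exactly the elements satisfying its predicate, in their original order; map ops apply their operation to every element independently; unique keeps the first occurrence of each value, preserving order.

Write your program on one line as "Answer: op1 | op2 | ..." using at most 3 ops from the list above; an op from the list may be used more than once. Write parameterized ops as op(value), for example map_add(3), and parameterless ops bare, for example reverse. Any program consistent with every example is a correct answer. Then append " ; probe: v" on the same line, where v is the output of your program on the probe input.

map_add(8) | sort_asc | unique ; probe: [-9, 15, 40, 58]

Check, running the answer program on each example:
  [14, 34, -30, 8, 11, 46, -34] -> [22, 42, -22, 16, 19, 54, -26] -> [-26, -22, 16, 19, 22, 42, 54] -> [-26, -22, 16, 19, 22, 42, 54]
  [22, -33, 22] -> [30, -25, 30] -> [-25, 30, 30] -> [-25, 30]
  [45, 0, 4, 46, 29, 35, -45, 19] -> [53, 8, 12, 54, 37, 43, -37, 27] -> [-37, 8, 12, 27, 37, 43, 53, 54] -> [-37, 8, 12, 27, 37, 43, 53, 54]
  [30, 29, 26, -15, -8, 40, 18] -> [38, 37, 34, -7, 0, 48, 26] -> [-7, 0, 26, 34, 37, 38, 48] -> [-7, 0, 26, 34, 37, 38, 48]
  [22, -8, -44] -> [30, 0, -36] -> [-36, 0, 30] -> [-36, 0, 30]
  [-3, 1, 39, -30, -14, 48, 26] -> [5, 9, 47, -22, -6, 56, 34] -> [-22, -6, 5, 9, 34, 47, 56] -> [-22, -6, 5, 9, 34, 47, 56]
  probe: [32, -17, 50, 7] -> [40, -9, 58, 15] -> [-9, 15, 40, 58] -> [-9, 15, 40, 58]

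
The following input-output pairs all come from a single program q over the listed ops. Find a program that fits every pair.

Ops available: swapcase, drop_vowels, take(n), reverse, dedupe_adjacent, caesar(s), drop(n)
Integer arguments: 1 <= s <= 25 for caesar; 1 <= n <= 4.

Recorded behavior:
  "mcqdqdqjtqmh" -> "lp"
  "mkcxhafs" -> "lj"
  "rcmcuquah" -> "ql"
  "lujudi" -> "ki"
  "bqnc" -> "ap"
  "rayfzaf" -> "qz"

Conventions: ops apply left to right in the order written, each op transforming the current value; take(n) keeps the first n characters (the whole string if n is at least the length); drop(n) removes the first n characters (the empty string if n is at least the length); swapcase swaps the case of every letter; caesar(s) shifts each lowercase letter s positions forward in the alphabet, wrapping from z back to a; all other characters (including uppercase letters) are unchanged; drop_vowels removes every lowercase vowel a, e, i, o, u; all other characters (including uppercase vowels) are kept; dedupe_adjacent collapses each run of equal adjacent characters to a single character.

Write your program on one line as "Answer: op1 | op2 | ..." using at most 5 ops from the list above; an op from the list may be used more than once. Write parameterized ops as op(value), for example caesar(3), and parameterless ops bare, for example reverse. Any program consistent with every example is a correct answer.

caesar(6) | take(3) | drop_vowels | take(2) | caesar(19)

Check, running the answer program on each example:
  "mcqdqdqjtqmh" -> "siwjwjwpzwsn" -> "siw" -> "sw" -> "sw" -> "lp"
  "mkcxhafs" -> "sqidngly" -> "sqi" -> "sq" -> "sq" -> "lj"
  "rcmcuquah" -> "xisiawagn" -> "xis" -> "xs" -> "xs" -> "ql"
  "lujudi" -> "rapajo" -> "rap" -> "rp" -> "rp" -> "ki"
  "bqnc" -> "hwti" -> "hwt" -> "hwt" -> "hw" -> "ap"
  "rayfzaf" -> "xgelfgl" -> "xge" -> "xg" -> "xg" -> "qz"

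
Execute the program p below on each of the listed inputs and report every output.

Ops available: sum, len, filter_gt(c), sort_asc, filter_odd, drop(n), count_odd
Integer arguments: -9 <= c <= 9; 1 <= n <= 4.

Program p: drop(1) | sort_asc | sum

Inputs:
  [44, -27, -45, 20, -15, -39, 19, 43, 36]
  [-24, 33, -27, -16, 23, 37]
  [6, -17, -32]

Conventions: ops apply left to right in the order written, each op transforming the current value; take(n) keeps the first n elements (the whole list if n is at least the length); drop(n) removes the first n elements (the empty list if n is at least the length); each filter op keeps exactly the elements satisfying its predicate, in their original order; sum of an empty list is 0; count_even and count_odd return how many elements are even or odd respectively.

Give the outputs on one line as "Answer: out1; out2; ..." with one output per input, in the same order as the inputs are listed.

Execution, op by op:
  [44, -27, -45, 20, -15, -39, 19, 43, 36] -> [-27, -45, 20, -15, -39, 19, 43, 36] -> [-45, -39, -27, -15, 19, 20, 36, 43] -> -8
  [-24, 33, -27, -16, 23, 37] -> [33, -27, -16, 23, 37] -> [-27, -16, 23, 33, 37] -> 50
  [6, -17, -32] -> [-17, -32] -> [-32, -17] -> -49

-8; 50; -49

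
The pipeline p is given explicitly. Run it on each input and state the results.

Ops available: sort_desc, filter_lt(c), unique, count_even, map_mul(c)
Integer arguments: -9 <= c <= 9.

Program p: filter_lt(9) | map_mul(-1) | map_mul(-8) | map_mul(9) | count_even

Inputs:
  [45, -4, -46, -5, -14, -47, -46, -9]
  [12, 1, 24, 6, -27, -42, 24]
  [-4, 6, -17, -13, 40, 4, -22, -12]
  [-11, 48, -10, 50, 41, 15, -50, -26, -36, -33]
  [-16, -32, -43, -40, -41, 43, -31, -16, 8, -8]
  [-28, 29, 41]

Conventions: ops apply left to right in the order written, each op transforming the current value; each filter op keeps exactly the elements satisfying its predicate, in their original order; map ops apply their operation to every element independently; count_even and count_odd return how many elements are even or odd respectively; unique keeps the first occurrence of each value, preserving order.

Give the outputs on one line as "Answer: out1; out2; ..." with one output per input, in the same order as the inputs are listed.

Execution, op by op:
  [45, -4, -46, -5, -14, -47, -46, -9] -> [-4, -46, -5, -14, -47, -46, -9] -> [4, 46, 5, 14, 47, 46, 9] -> [-32, -368, -40, -112, -376, -368, -72] -> [-288, -3312, -360, -1008, -3384, -3312, -648] -> 7
  [12, 1, 24, 6, -27, -42, 24] -> [1, 6, -27, -42] -> [-1, -6, 27, 42] -> [8, 48, -216, -336] -> [72, 432, -1944, -3024] -> 4
  [-4, 6, -17, -13, 40, 4, -22, -12] -> [-4, 6, -17, -13, 4, -22, -12] -> [4, -6, 17, 13, -4, 22, 12] -> [-32, 48, -136, -104, 32, -176, -96] -> [-288, 432, -1224, -936, 288, -1584, -864] -> 7
  [-11, 48, -10, 50, 41, 15, -50, -26, -36, -33] -> [-11, -10, -50, -26, -36, -33] -> [11, 10, 50, 26, 36, 33] -> [-88, -80, -400, -208, -288, -264] -> [-792, -720, -3600, -1872, -2592, -2376] -> 6
  [-16, -32, -43, -40, -41, 43, -31, -16, 8, -8] -> [-16, -32, -43, -40, -41, -31, -16, 8, -8] -> [16, 32, 43, 40, 41, 31, 16, -8, 8] -> [-128, -256, -344, -320, -328, -248, -128, 64, -64] -> [-1152, -2304, -3096, -2880, -2952, -2232, -1152, 576, -576] -> 9
  [-28, 29, 41] -> [-28] -> [28] -> [-224] -> [-2016] -> 1

7; 4; 7; 6; 9; 1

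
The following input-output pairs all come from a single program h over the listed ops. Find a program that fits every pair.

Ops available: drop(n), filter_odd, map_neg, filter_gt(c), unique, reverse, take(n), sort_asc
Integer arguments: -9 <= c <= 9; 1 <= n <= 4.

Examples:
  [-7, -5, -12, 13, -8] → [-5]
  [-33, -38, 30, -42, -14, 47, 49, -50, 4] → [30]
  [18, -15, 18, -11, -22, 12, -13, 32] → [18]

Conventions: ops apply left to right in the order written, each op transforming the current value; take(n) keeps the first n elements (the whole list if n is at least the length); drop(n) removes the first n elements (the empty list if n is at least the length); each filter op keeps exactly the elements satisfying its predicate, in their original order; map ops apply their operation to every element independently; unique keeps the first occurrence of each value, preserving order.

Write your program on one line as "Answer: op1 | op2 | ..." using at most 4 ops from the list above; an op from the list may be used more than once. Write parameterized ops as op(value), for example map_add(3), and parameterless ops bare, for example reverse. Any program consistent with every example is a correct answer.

take(4) | drop(1) | take(2) | filter_gt(-9)

Check, running the answer program on each example:
  [-7, -5, -12, 13, -8] -> [-7, -5, -12, 13] -> [-5, -12, 13] -> [-5, -12] -> [-5]
  [-33, -38, 30, -42, -14, 47, 49, -50, 4] -> [-33, -38, 30, -42] -> [-38, 30, -42] -> [-38, 30] -> [30]
  [18, -15, 18, -11, -22, 12, -13, 32] -> [18, -15, 18, -11] -> [-15, 18, -11] -> [-15, 18] -> [18]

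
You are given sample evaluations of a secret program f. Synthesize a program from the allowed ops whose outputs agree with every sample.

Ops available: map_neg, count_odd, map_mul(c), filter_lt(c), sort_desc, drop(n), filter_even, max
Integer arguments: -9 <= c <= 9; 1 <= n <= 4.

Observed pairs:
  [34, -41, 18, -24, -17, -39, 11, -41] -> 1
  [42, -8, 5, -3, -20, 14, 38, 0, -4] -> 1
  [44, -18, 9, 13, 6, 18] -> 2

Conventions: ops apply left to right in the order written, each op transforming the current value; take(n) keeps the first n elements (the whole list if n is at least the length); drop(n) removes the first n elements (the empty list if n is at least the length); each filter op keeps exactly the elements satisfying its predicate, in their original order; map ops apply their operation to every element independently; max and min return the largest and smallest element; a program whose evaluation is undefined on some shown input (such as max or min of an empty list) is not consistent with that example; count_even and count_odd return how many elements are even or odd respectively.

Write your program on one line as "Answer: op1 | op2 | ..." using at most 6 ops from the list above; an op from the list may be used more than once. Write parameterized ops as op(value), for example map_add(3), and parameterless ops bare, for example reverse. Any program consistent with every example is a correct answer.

map_neg | drop(2) | filter_lt(-4) | sort_desc | count_odd

Check, running the answer program on each example:
  [34, -41, 18, -24, -17, -39, 11, -41] -> [-34, 41, -18, 24, 17, 39, -11, 41] -> [-18, 24, 17, 39, -11, 41] -> [-18, -11] -> [-11, -18] -> 1
  [42, -8, 5, -3, -20, 14, 38, 0, -4] -> [-42, 8, -5, 3, 20, -14, -38, 0, 4] -> [-5, 3, 20, -14, -38, 0, 4] -> [-5, -14, -38] -> [-5, -14, -38] -> 1
  [44, -18, 9, 13, 6, 18] -> [-44, 18, -9, -13, -6, -18] -> [-9, -13, -6, -18] -> [-9, -13, -6, -18] -> [-6, -9, -13, -18] -> 2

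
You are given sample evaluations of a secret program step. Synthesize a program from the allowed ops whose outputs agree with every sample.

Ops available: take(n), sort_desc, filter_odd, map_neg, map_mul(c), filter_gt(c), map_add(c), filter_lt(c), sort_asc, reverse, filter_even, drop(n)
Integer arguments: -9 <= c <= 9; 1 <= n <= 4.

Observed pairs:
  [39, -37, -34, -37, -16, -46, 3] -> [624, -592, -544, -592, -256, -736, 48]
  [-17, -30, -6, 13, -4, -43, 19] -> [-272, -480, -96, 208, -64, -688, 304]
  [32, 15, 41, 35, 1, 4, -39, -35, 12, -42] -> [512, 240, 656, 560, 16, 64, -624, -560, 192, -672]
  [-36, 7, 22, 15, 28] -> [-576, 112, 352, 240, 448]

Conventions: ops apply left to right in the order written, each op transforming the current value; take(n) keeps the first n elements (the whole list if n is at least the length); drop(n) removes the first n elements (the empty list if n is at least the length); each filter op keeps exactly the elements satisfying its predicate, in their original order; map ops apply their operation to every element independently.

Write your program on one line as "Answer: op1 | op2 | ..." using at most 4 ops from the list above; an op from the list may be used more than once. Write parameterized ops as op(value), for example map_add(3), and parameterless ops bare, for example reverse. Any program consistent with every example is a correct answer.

map_mul(-4) | map_mul(4) | map_neg

Check, running the answer program on each example:
  [39, -37, -34, -37, -16, -46, 3] -> [-156, 148, 136, 148, 64, 184, -12] -> [-624, 592, 544, 592, 256, 736, -48] -> [624, -592, -544, -592, -256, -736, 48]
  [-17, -30, -6, 13, -4, -43, 19] -> [68, 120, 24, -52, 16, 172, -76] -> [272, 480, 96, -208, 64, 688, -304] -> [-272, -480, -96, 208, -64, -688, 304]
  [32, 15, 41, 35, 1, 4, -39, -35, 12, -42] -> [-128, -60, -164, -140, -4, -16, 156, 140, -48, 168] -> [-512, -240, -656, -560, -16, -64, 624, 560, -192, 672] -> [512, 240, 656, 560, 16, 64, -624, -560, 192, -672]
  [-36, 7, 22, 15, 28] -> [144, -28, -88, -60, -112] -> [576, -112, -352, -240, -448] -> [-576, 112, 352, 240, 448]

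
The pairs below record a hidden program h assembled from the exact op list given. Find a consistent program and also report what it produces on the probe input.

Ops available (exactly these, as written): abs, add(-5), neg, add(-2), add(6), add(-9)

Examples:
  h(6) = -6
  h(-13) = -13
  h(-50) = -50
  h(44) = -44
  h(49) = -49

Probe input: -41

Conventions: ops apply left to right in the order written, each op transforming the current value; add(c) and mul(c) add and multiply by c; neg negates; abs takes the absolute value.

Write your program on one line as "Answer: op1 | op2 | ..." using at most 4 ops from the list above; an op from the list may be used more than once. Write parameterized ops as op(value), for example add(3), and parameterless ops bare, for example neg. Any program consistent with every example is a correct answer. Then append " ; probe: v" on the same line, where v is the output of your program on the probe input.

neg | abs | neg ; probe: -41

Check, running the answer program on each example:
  6 -> -6 -> 6 -> -6
  -13 -> 13 -> 13 -> -13
  -50 -> 50 -> 50 -> -50
  44 -> -44 -> 44 -> -44
  49 -> -49 -> 49 -> -49
  probe: -41 -> 41 -> 41 -> -41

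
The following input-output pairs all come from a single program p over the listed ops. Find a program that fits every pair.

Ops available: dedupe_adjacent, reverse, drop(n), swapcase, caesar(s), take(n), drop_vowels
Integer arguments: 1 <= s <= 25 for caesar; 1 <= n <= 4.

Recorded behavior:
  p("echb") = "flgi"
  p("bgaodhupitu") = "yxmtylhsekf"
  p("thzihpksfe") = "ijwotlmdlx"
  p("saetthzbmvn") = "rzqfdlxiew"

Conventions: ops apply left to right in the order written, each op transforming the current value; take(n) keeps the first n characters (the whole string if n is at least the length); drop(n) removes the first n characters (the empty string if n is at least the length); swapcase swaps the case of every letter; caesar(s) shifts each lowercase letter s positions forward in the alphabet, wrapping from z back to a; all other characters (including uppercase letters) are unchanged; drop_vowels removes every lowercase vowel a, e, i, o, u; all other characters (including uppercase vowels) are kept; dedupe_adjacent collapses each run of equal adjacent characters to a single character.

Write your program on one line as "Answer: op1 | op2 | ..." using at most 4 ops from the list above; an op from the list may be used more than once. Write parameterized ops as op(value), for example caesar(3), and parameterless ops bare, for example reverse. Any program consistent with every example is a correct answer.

reverse | caesar(25) | dedupe_adjacent | caesar(5)

Check, running the answer program on each example:
  "echb" -> "bhce" -> "agbd" -> "agbd" -> "flgi"
  "bgaodhupitu" -> "utipuhdoagb" -> "tshotgcnzfa" -> "tshotgcnzfa" -> "yxmtylhsekf"
  "thzihpksfe" -> "efskphizht" -> "derjoghygs" -> "derjoghygs" -> "ijwotlmdlx"
  "saetthzbmvn" -> "nvmbzhtteas" -> "mulaygssdzr" -> "mulaygsdzr" -> "rzqfdlxiew"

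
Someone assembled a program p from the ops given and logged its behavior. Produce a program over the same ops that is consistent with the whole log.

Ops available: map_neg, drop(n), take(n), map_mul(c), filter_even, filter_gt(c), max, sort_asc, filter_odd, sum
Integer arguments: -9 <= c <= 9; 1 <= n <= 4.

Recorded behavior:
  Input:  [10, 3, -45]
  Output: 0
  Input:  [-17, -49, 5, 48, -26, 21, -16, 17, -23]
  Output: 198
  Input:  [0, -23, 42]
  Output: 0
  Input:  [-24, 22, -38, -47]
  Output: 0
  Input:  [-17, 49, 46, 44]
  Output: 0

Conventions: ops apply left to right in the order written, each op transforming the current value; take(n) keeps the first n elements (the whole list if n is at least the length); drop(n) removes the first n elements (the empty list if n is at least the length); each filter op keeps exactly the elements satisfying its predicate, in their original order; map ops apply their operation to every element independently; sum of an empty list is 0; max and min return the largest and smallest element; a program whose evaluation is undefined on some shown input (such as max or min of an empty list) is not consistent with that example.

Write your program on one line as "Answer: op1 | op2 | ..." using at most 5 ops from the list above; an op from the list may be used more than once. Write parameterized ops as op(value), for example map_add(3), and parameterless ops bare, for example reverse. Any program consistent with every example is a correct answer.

drop(3) | map_mul(-9) | drop(3) | sum

Check, running the answer program on each example:
  [10, 3, -45] -> [] -> [] -> [] -> 0
  [-17, -49, 5, 48, -26, 21, -16, 17, -23] -> [48, -26, 21, -16, 17, -23] -> [-432, 234, -189, 144, -153, 207] -> [144, -153, 207] -> 198
  [0, -23, 42] -> [] -> [] -> [] -> 0
  [-24, 22, -38, -47] -> [-47] -> [423] -> [] -> 0
  [-17, 49, 46, 44] -> [44] -> [-396] -> [] -> 0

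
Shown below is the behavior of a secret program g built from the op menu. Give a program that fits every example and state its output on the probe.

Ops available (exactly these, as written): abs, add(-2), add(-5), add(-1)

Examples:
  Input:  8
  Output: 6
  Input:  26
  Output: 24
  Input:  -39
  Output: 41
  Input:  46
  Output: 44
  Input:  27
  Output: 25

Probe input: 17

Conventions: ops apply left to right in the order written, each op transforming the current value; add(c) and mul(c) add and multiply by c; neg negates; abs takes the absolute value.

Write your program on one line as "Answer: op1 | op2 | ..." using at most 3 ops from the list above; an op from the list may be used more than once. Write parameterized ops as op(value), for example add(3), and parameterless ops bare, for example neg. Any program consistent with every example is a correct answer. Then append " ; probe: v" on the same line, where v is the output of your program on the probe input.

add(-2) | abs ; probe: 15

Check, running the answer program on each example:
  8 -> 6 -> 6
  26 -> 24 -> 24
  -39 -> -41 -> 41
  46 -> 44 -> 44
  27 -> 25 -> 25
  probe: 17 -> 15 -> 15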